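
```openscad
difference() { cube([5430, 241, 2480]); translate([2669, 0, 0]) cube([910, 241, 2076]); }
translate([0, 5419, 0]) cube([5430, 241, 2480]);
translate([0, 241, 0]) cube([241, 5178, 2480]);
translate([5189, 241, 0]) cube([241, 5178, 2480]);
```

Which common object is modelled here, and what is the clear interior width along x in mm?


A single room. The interior width is 4948 mm.

Four walls enclosing a rectangle with a door in the front wall — a room. Outside width 5430 minus two 241 mm walls gives 4948 mm.


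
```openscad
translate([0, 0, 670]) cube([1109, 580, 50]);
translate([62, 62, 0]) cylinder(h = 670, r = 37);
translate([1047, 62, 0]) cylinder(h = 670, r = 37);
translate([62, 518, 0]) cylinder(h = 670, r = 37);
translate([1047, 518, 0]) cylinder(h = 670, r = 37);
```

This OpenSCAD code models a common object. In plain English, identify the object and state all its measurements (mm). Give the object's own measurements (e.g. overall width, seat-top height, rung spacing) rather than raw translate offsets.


A rectangular dining table. The top is 1109×580×50 mm with its upper surface at z = 720 mm. It stands on four round legs of 74 mm diameter, each leg's bounding box inset 25 mm from the nearest pair of top edges, running from the floor to the underside of the top.


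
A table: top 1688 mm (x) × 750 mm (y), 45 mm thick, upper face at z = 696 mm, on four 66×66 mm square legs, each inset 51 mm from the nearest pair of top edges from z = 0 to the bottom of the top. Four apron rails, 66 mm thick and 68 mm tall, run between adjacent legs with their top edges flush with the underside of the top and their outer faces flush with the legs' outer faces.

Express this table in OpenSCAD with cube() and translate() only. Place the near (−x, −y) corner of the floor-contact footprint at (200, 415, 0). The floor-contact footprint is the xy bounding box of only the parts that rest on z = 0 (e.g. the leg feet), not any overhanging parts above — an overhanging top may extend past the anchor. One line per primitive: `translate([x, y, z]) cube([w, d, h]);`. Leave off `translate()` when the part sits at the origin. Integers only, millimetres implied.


translate([149, 364, 651]) cube([1688, 750, 45]);
translate([200, 415, 0]) cube([66, 66, 651]);
translate([1720, 415, 0]) cube([66, 66, 651]);
translate([200, 997, 0]) cube([66, 66, 651]);
translate([1720, 997, 0]) cube([66, 66, 651]);
translate([266, 415, 583]) cube([1454, 66, 68]);
translate([266, 997, 583]) cube([1454, 66, 68]);
translate([200, 481, 583]) cube([66, 516, 68]);
translate([1720, 481, 583]) cube([66, 516, 68]);


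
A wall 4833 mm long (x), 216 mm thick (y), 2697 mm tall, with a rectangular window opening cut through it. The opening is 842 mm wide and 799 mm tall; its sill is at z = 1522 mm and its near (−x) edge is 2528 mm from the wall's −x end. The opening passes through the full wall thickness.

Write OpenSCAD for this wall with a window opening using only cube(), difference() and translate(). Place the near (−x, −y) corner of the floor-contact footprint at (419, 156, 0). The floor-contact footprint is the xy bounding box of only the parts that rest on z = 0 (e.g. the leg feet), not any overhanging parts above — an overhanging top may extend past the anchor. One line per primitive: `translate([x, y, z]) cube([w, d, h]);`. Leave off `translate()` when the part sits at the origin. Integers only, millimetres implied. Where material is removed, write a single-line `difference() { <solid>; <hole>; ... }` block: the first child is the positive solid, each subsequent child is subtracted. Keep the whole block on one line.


difference() { translate([419, 156, 0]) cube([4833, 216, 2697]); translate([2947, 156, 1522]) cube([842, 216, 799]); }


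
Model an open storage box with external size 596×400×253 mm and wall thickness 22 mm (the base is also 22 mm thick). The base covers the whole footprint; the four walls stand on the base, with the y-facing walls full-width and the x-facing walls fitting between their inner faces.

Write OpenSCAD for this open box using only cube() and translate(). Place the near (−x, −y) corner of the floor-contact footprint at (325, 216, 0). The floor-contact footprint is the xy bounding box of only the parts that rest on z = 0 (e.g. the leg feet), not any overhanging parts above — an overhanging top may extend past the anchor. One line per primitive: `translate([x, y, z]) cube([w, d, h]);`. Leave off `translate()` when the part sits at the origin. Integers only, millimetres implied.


translate([325, 216, 0]) cube([596, 400, 22]);
translate([325, 216, 22]) cube([596, 22, 231]);
translate([325, 594, 22]) cube([596, 22, 231]);
translate([325, 238, 22]) cube([22, 356, 231]);
translate([899, 238, 22]) cube([22, 356, 231]);


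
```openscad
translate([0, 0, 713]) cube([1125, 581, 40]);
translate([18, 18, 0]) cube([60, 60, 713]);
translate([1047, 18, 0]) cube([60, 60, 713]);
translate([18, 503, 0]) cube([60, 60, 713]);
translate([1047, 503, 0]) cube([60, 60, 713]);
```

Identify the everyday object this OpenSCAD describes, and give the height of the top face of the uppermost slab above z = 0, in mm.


A table. The table height is 753 mm.

A 1125×581×40 slab sits at z = 713 on four 60 mm square posts — a table. The top surface is at 713 + 40 = 753 mm.


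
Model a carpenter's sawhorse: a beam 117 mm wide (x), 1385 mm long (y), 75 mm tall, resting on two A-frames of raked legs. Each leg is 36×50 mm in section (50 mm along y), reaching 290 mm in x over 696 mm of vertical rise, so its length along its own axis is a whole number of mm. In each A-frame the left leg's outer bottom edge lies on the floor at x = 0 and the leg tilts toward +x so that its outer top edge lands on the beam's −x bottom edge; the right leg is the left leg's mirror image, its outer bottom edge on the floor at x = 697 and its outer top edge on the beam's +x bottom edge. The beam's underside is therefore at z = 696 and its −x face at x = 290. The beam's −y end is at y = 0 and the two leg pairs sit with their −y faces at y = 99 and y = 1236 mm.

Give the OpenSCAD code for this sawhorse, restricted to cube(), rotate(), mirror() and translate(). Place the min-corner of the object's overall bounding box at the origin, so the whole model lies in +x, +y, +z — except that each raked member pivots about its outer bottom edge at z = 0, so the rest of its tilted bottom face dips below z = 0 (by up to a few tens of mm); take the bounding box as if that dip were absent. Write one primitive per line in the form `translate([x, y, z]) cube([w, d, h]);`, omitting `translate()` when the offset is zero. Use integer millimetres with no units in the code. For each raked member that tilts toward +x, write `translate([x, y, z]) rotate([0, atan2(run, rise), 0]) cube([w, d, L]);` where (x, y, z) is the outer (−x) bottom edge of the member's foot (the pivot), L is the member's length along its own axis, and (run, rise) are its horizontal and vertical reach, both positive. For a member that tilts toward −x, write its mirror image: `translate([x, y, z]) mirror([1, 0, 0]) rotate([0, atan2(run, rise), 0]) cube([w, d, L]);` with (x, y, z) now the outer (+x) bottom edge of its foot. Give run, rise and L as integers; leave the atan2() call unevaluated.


translate([290, 0, 696]) cube([117, 1385, 75]);
translate([0, 99, 0]) rotate([0, atan2(290, 696), 0]) cube([36, 50, 754]);
translate([697, 99, 0]) mirror([1, 0, 0]) rotate([0, atan2(290, 696), 0]) cube([36, 50, 754]);
translate([0, 1236, 0]) rotate([0, atan2(290, 696), 0]) cube([36, 50, 754]);
translate([697, 1236, 0]) mirror([1, 0, 0]) rotate([0, atan2(290, 696), 0]) cube([36, 50, 754]);


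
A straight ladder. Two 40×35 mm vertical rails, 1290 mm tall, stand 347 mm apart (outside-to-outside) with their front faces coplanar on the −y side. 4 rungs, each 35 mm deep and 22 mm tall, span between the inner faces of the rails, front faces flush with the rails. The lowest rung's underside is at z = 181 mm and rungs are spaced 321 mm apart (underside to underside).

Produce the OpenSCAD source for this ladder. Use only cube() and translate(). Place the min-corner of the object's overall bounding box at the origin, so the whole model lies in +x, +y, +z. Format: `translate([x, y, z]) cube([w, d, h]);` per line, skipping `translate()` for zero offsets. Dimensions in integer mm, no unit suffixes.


// rung span = 347 - 2*40 = 267
// rung[k] z = 181 + k*321
cube([40, 35, 1290]);
translate([307, 0, 0]) cube([40, 35, 1290]);
translate([40, 0, 181]) cube([267, 35, 22]);
translate([40, 0, 502]) cube([267, 35, 22]);
translate([40, 0, 823]) cube([267, 35, 22]);
translate([40, 0, 1144]) cube([267, 35, 22]);


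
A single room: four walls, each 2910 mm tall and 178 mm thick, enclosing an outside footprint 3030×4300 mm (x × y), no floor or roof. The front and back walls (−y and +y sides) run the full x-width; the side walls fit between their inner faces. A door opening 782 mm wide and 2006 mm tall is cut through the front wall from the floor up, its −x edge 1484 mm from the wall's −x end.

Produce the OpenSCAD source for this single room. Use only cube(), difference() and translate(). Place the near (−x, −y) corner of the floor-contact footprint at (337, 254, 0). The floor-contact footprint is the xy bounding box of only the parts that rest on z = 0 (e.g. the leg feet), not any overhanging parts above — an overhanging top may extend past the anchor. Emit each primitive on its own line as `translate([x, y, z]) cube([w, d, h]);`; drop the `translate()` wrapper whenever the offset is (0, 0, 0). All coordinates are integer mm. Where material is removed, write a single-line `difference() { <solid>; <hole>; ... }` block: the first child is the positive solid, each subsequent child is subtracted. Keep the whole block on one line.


difference() { translate([337, 254, 0]) cube([3030, 178, 2910]); translate([1821, 254, 0]) cube([782, 178, 2006]); }
translate([337, 4376, 0]) cube([3030, 178, 2910]);
translate([337, 432, 0]) cube([178, 3944, 2910]);
translate([3189, 432, 0]) cube([178, 3944, 2910]);


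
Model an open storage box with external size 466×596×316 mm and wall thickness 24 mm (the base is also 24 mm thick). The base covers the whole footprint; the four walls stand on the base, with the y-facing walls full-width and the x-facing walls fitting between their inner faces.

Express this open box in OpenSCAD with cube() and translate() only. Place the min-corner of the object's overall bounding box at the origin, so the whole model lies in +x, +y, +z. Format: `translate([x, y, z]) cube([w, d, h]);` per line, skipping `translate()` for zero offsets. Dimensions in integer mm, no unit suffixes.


cube([466, 596, 24]);
translate([0, 0, 24]) cube([466, 24, 292]);
translate([0, 572, 24]) cube([466, 24, 292]);
translate([0, 24, 24]) cube([24, 548, 292]);
translate([442, 24, 24]) cube([24, 548, 292]);


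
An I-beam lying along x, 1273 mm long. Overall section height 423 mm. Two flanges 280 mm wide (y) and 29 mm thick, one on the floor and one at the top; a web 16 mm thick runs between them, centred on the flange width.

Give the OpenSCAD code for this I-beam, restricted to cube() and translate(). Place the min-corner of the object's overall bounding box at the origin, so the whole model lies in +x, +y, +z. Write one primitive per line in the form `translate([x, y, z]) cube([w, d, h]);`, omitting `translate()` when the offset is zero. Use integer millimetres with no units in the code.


cube([1273, 280, 29]);
translate([0, 132, 29]) cube([1273, 16, 365]);
translate([0, 0, 394]) cube([1273, 280, 29]);


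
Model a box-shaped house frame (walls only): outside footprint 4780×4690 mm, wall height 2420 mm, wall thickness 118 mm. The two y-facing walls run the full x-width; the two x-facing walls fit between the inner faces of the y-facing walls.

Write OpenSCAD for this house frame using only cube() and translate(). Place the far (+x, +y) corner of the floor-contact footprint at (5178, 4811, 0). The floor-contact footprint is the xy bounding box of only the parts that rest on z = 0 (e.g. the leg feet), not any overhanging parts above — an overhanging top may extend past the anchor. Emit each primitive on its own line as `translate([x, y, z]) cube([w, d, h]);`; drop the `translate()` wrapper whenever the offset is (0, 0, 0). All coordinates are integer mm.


translate([398, 121, 0]) cube([4780, 118, 2420]);
translate([398, 4693, 0]) cube([4780, 118, 2420]);
translate([398, 239, 0]) cube([118, 4454, 2420]);
translate([5060, 239, 0]) cube([118, 4454, 2420]);


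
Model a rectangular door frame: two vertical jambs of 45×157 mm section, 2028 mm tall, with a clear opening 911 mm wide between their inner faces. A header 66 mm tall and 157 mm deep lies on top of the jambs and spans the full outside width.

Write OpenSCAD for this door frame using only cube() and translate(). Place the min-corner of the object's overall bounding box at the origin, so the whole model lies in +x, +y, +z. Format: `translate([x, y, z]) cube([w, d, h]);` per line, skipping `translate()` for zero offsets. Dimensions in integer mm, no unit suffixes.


cube([45, 157, 2028]);
translate([956, 0, 0]) cube([45, 157, 2028]);
translate([0, 0, 2028]) cube([1001, 157, 66]);


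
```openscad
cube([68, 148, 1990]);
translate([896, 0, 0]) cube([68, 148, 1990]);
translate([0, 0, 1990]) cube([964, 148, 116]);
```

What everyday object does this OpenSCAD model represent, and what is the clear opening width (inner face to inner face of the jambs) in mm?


A door frame. The clear opening width is 828 mm.

Two 1990 mm tall posts with a header on top — a door frame. The left jamb is 68 mm wide at x = 0; the right jamb starts at x = 896. The clear opening is 896 − 68 = 828 mm.


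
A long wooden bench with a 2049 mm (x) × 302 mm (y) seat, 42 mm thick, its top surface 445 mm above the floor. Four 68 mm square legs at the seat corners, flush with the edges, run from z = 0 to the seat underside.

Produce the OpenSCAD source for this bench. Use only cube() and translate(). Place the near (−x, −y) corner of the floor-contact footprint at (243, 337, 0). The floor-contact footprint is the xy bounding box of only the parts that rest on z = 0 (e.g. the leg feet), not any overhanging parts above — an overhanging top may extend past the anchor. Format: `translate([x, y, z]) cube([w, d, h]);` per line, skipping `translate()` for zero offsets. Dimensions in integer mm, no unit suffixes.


translate([243, 337, 403]) cube([2049, 302, 42]);
translate([243, 337, 0]) cube([68, 68, 403]);
translate([243, 571, 0]) cube([68, 68, 403]);
translate([2224, 337, 0]) cube([68, 68, 403]);
translate([2224, 571, 0]) cube([68, 68, 403]);


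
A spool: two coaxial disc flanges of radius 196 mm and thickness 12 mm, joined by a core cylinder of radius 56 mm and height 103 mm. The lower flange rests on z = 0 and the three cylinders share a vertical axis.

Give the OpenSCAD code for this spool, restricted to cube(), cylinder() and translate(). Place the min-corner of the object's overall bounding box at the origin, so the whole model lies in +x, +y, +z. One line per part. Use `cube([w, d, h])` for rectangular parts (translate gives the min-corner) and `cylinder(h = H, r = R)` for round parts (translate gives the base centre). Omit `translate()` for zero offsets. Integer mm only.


translate([196, 196, 0]) cylinder(h = 12, r = 196);
translate([196, 196, 12]) cylinder(h = 103, r = 56);
translate([196, 196, 115]) cylinder(h = 12, r = 196);


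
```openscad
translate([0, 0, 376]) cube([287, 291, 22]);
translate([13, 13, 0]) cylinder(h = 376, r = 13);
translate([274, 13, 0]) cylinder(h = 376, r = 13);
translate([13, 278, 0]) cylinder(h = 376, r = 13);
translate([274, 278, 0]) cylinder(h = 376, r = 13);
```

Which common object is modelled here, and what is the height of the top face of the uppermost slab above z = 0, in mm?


A stool. The seat height is 398 mm.

A 287×291×22 slab at z = 376 on four corner cylinders — a stool. The seat top is 376 + 22 = 398 mm.


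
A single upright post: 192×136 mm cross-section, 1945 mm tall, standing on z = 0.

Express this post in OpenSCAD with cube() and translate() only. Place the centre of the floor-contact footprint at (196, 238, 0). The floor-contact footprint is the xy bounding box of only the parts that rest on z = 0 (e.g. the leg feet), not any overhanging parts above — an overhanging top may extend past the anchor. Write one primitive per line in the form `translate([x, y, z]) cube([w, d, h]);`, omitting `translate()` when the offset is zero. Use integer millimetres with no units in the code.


translate([100, 170, 0]) cube([192, 136, 1945]);


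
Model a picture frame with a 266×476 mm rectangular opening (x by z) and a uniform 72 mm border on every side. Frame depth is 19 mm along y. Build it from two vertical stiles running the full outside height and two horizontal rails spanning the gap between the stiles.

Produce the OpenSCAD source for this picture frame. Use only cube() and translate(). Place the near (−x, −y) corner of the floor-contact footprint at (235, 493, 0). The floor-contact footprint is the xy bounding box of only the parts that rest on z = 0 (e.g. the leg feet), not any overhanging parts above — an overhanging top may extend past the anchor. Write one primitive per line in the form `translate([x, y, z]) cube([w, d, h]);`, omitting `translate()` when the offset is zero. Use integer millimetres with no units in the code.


translate([235, 493, 0]) cube([72, 19, 620]);
translate([573, 493, 0]) cube([72, 19, 620]);
translate([307, 493, 0]) cube([266, 19, 72]);
translate([307, 493, 548]) cube([266, 19, 72]);


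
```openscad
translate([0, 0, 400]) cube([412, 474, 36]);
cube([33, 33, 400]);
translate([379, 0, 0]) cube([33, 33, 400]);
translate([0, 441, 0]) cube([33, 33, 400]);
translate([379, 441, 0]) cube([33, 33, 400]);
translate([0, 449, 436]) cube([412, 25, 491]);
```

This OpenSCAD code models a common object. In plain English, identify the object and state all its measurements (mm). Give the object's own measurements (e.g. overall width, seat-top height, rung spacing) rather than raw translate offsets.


A chair. The seat is a 412×474×36 mm slab with its top at z = 436 mm, on four 33×33 mm corner legs (flush with the seat edges, standing on z = 0). A flat backrest 25 mm thick, 491 mm tall, spans the full seat width and rises from the seat top along its +y edge, rear face flush with the rear of the seat.


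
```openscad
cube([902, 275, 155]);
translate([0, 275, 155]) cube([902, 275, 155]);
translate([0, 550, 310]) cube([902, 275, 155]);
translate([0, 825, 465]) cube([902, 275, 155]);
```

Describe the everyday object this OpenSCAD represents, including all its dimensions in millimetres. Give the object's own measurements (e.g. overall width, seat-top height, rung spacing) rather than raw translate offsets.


A straight staircase of 4 solid steps. Each step is 902 mm wide (x), 275 mm deep (y, the going) and 155 mm tall (the rise). The first step rests on the floor; each subsequent step sits one going further in +y and one rise higher in +z, directly behind and above the previous step with no overlap.


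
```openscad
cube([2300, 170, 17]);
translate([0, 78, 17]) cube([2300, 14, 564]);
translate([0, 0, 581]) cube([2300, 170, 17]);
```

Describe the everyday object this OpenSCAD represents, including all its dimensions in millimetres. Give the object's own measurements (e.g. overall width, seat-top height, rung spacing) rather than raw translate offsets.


An I-beam lying along x, 2300 mm long. Overall section height 598 mm. Two flanges 170 mm wide (y) and 17 mm thick, one on the floor and one at the top; a web 14 mm thick runs between them, centred on the flange width.


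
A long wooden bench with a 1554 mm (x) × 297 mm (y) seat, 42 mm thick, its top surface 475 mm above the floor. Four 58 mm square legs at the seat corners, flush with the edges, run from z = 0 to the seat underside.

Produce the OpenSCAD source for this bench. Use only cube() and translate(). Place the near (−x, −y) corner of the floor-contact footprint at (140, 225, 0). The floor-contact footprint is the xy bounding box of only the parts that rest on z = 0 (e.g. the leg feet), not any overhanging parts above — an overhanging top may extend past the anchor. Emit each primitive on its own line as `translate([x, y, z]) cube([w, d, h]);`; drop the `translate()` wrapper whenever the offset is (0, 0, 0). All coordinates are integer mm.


translate([140, 225, 433]) cube([1554, 297, 42]);
translate([140, 225, 0]) cube([58, 58, 433]);
translate([140, 464, 0]) cube([58, 58, 433]);
translate([1636, 225, 0]) cube([58, 58, 433]);
translate([1636, 464, 0]) cube([58, 58, 433]);


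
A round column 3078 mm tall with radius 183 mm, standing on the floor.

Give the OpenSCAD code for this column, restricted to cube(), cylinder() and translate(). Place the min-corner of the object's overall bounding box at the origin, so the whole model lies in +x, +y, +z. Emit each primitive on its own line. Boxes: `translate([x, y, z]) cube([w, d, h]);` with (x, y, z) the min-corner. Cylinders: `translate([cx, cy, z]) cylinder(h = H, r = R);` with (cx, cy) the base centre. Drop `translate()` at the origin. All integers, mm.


translate([183, 183, 0]) cylinder(h = 3078, r = 183);


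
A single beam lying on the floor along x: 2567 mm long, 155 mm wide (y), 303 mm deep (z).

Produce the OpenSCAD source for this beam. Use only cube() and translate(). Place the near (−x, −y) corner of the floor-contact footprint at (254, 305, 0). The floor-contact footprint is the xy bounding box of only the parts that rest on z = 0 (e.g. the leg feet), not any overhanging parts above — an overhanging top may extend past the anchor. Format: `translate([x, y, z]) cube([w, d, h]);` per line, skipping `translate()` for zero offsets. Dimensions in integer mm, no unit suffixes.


translate([254, 305, 0]) cube([2567, 155, 303]);


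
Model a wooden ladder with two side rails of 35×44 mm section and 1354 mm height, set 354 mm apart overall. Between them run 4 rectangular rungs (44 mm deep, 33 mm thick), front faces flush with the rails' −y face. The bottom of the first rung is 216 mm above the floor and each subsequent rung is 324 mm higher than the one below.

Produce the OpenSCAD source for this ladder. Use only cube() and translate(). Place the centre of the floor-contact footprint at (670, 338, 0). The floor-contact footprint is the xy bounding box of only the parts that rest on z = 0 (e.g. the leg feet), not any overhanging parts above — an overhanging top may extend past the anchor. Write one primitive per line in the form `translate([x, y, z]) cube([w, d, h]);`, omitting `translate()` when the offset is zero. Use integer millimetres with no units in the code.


// rung span = 354 - 2*35 = 284
// rung[k] z = 216 + k*324
translate([493, 316, 0]) cube([35, 44, 1354]);
translate([812, 316, 0]) cube([35, 44, 1354]);
translate([528, 316, 216]) cube([284, 44, 33]);
translate([528, 316, 540]) cube([284, 44, 33]);
translate([528, 316, 864]) cube([284, 44, 33]);
translate([528, 316, 1188]) cube([284, 44, 33]);


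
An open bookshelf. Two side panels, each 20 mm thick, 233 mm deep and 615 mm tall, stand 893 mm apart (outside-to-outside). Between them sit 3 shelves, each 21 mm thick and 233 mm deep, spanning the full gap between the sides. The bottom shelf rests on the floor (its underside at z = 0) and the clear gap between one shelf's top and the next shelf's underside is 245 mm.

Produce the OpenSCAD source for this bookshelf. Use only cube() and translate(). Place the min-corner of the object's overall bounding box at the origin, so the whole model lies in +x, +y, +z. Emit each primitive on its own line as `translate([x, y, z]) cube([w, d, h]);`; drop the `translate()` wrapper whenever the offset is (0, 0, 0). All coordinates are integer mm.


cube([20, 233, 615]);
translate([873, 0, 0]) cube([20, 233, 615]);
translate([20, 0, 0]) cube([853, 233, 21]);
translate([20, 0, 266]) cube([853, 233, 21]);
translate([20, 0, 532]) cube([853, 233, 21]);


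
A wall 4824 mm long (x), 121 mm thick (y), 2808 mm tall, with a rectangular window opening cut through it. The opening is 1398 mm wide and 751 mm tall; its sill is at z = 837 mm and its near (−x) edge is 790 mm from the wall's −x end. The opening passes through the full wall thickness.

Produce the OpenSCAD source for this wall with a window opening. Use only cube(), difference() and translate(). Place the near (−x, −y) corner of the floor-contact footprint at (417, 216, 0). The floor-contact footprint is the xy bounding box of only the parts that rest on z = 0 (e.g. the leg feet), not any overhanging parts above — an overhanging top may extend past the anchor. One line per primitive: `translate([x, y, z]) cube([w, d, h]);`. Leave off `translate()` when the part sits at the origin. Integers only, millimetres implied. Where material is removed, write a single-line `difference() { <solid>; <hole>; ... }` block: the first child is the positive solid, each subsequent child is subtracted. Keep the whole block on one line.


difference() { translate([417, 216, 0]) cube([4824, 121, 2808]); translate([1207, 216, 837]) cube([1398, 121, 751]); }


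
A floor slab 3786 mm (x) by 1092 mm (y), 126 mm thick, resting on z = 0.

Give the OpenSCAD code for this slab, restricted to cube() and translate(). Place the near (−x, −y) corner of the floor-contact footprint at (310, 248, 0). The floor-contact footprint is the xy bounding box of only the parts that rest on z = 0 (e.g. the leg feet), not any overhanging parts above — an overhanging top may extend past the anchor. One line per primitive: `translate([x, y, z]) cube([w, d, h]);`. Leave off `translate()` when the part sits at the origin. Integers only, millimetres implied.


translate([310, 248, 0]) cube([3786, 1092, 126]);


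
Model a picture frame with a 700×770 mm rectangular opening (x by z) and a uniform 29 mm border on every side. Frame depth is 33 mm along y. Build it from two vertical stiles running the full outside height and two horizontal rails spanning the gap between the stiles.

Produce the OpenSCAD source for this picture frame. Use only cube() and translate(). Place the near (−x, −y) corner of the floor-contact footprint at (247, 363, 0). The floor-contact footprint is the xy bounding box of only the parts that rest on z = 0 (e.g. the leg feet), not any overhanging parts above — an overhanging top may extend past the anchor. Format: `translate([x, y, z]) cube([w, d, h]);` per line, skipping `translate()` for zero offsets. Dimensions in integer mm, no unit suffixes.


translate([247, 363, 0]) cube([29, 33, 828]);
translate([976, 363, 0]) cube([29, 33, 828]);
translate([276, 363, 0]) cube([700, 33, 29]);
translate([276, 363, 799]) cube([700, 33, 29]);


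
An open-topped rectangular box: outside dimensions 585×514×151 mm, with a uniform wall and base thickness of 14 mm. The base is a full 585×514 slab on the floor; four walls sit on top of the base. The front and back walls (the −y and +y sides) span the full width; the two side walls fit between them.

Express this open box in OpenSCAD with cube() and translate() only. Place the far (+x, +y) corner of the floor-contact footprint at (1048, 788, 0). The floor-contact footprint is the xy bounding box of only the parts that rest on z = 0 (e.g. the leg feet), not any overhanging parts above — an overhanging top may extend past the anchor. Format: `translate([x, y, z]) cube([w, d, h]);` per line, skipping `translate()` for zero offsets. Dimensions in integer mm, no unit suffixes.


translate([463, 274, 0]) cube([585, 514, 14]);
translate([463, 274, 14]) cube([585, 14, 137]);
translate([463, 774, 14]) cube([585, 14, 137]);
translate([463, 288, 14]) cube([14, 486, 137]);
translate([1034, 288, 14]) cube([14, 486, 137]);


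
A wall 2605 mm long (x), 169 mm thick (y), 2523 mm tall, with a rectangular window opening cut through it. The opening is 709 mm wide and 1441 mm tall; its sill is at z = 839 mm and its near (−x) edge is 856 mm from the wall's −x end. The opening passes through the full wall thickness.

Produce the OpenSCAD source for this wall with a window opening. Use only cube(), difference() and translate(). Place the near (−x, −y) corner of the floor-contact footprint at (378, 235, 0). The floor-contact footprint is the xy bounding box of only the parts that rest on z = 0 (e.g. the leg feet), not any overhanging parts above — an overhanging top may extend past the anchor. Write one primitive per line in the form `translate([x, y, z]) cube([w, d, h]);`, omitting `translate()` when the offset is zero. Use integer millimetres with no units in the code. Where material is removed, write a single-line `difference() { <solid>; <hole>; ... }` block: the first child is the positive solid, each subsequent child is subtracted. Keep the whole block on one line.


difference() { translate([378, 235, 0]) cube([2605, 169, 2523]); translate([1234, 235, 839]) cube([709, 169, 1441]); }


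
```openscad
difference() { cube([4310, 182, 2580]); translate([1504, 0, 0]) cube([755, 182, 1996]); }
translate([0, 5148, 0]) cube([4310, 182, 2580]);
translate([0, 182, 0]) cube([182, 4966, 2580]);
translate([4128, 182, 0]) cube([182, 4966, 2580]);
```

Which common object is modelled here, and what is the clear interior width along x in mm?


A single room. The interior width is 3946 mm.

Four walls enclosing a rectangle with a door in the front wall — a room. Outside width 4310 minus two 182 mm walls gives 3946 mm.


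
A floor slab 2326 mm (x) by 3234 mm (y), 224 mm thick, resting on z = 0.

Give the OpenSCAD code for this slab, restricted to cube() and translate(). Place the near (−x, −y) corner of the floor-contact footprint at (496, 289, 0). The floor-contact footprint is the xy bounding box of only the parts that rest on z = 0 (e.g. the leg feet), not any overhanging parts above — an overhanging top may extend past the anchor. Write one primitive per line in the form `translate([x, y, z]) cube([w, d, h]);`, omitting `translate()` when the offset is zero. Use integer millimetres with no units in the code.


translate([496, 289, 0]) cube([2326, 3234, 224]);


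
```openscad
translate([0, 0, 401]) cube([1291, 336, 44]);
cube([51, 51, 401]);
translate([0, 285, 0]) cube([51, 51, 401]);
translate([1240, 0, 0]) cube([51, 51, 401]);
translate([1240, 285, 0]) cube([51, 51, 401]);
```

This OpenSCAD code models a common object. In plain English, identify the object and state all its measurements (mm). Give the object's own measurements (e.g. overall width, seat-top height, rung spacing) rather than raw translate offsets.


A long wooden bench with a 1291 mm (x) × 336 mm (y) seat, 44 mm thick, its top surface 445 mm above the floor. Four 51 mm square legs at the seat corners, flush with the edges, run from z = 0 to the seat underside.


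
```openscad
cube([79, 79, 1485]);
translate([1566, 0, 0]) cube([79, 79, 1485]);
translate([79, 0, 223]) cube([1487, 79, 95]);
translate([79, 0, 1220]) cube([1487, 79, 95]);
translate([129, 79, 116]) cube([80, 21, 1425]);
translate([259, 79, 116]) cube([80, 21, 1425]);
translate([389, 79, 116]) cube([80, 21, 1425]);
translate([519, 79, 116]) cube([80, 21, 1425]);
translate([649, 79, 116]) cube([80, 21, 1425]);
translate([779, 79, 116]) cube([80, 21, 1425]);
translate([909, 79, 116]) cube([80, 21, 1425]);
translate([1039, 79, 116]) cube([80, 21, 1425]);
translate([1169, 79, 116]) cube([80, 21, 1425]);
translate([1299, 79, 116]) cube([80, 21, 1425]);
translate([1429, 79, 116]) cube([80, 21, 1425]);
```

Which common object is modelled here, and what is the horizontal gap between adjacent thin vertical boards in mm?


A fence section. The picket gap is 50 mm.

Two posts, two rails, 11 pickets — a fence section. Span 1487 mm holds 11 pickets of 80 mm with 12 equal gaps: ⌊(1487 − 11·80) / 12⌋ = 50 mm.


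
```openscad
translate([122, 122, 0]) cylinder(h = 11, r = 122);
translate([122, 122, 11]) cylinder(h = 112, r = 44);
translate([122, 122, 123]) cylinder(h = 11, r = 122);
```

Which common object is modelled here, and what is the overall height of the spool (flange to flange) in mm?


A spool. The overall height is 134 mm.

Three coaxial cylinders, large–small–large — a spool. Two 11 mm flanges and a 112 mm core give 11 + 112 + 11 = 134 mm.


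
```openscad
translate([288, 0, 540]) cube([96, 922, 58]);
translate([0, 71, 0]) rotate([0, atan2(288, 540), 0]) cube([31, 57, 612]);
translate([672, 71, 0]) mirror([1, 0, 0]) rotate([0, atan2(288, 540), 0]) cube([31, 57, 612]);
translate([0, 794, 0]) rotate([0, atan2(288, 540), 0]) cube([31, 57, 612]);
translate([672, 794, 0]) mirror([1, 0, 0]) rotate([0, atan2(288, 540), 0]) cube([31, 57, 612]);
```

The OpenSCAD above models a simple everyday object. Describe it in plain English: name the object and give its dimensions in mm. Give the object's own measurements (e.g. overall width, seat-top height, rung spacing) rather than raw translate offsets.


A sawhorse. A 96×922×58 mm beam (x, y, z) sits on two A-frame leg pairs. Each pair is two raked legs of 31×57 mm section (57 mm along y) splaying symmetrically in x. Each leg rises 540 mm vertically over 288 mm of horizontal reach and is 612 mm long along its own axis. Every leg's outer bottom edge rests on the floor and its outer top edge meets a bottom edge of the beam — the left legs (tilting toward +x) meet the beam's −x bottom edge, the right legs (their mirror images, tilting toward −x) meet its +x bottom edge — so the leg tops tuck under the beam, the beam's underside is 540 mm above the floor, and the feet are 672 mm apart outside-to-outside with the beam centred between them. The two leg pairs are set in 71 mm from either end of the beam.


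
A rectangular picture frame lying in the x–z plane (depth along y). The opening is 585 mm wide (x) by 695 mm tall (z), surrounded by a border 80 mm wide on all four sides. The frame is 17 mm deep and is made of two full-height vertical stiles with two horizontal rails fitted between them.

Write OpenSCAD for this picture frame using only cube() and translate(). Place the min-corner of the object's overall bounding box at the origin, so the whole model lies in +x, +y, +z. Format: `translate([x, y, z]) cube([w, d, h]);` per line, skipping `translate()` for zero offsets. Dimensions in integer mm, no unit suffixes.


cube([80, 17, 855]);
translate([665, 0, 0]) cube([80, 17, 855]);
translate([80, 0, 0]) cube([585, 17, 80]);
translate([80, 0, 775]) cube([585, 17, 80]);


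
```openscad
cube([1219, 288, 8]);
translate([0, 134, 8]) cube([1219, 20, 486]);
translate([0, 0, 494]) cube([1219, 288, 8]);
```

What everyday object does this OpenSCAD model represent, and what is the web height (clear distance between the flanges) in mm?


An I-beam. The web height is 486 mm.

Two wide flanges with a thin centred web — an I-beam. Overall 502 mm minus two 8 mm flanges gives a web of 502 − 2·8 = 486 mm.


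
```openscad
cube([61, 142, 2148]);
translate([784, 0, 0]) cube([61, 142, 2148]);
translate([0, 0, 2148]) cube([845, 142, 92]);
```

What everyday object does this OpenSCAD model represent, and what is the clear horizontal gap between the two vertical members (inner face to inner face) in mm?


A door frame. The clear opening width is 723 mm.

Two 2148 mm tall posts with a header on top — a door frame. The left jamb is 61 mm wide at x = 0; the right jamb starts at x = 784. The clear opening is 784 − 61 = 723 mm.


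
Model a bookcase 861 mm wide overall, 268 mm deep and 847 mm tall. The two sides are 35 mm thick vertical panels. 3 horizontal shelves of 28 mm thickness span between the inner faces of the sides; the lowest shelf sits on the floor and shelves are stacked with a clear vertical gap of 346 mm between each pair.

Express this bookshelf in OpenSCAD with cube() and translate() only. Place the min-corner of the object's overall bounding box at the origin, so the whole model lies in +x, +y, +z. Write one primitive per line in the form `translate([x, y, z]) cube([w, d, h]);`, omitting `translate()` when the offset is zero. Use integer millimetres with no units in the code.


cube([35, 268, 847]);
translate([826, 0, 0]) cube([35, 268, 847]);
translate([35, 0, 0]) cube([791, 268, 28]);
translate([35, 0, 374]) cube([791, 268, 28]);
translate([35, 0, 748]) cube([791, 268, 28]);


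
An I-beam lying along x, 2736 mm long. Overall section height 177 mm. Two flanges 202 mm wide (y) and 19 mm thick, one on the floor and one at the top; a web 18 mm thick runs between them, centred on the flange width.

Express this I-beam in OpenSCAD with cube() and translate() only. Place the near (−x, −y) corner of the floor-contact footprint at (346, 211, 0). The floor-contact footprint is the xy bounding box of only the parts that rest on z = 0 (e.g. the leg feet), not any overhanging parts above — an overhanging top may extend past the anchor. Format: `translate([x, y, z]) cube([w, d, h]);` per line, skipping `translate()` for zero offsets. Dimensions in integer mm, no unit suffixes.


translate([346, 211, 0]) cube([2736, 202, 19]);
translate([346, 303, 19]) cube([2736, 18, 139]);
translate([346, 211, 158]) cube([2736, 202, 19]);


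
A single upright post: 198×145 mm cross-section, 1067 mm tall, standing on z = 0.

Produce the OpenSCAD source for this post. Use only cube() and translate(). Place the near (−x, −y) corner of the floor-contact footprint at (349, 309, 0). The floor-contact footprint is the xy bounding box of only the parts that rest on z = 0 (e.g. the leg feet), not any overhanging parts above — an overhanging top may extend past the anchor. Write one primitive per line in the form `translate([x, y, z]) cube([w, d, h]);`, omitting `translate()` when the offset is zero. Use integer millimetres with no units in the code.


translate([349, 309, 0]) cube([198, 145, 1067]);


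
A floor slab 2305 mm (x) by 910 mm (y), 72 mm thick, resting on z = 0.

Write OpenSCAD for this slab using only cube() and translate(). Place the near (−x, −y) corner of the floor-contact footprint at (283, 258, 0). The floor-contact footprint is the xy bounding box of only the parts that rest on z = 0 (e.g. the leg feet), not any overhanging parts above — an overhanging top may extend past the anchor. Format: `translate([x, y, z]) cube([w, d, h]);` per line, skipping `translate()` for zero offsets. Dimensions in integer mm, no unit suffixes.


translate([283, 258, 0]) cube([2305, 910, 72]);


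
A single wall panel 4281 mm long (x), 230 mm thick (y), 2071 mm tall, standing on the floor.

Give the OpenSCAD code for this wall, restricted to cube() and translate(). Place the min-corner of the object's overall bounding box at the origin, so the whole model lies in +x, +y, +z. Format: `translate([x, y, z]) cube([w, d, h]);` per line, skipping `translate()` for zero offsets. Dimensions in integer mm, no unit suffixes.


cube([4281, 230, 2071]);


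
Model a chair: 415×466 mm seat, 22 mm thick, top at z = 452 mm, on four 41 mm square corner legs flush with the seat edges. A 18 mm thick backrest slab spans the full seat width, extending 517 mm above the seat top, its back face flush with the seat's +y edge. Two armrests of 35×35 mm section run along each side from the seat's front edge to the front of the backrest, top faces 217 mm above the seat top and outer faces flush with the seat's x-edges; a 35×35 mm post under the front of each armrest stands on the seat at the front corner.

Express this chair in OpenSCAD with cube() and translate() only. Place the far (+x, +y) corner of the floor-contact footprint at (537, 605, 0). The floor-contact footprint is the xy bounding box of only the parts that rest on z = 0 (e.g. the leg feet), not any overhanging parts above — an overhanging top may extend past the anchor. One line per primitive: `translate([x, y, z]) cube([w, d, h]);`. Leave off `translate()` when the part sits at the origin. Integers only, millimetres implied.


translate([122, 139, 430]) cube([415, 466, 22]);
translate([122, 139, 0]) cube([41, 41, 430]);
translate([496, 139, 0]) cube([41, 41, 430]);
translate([122, 564, 0]) cube([41, 41, 430]);
translate([496, 564, 0]) cube([41, 41, 430]);
translate([122, 587, 452]) cube([415, 18, 517]);
translate([122, 139, 634]) cube([35, 448, 35]);
translate([502, 139, 634]) cube([35, 448, 35]);
translate([122, 139, 452]) cube([35, 35, 182]);
translate([502, 139, 452]) cube([35, 35, 182]);
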